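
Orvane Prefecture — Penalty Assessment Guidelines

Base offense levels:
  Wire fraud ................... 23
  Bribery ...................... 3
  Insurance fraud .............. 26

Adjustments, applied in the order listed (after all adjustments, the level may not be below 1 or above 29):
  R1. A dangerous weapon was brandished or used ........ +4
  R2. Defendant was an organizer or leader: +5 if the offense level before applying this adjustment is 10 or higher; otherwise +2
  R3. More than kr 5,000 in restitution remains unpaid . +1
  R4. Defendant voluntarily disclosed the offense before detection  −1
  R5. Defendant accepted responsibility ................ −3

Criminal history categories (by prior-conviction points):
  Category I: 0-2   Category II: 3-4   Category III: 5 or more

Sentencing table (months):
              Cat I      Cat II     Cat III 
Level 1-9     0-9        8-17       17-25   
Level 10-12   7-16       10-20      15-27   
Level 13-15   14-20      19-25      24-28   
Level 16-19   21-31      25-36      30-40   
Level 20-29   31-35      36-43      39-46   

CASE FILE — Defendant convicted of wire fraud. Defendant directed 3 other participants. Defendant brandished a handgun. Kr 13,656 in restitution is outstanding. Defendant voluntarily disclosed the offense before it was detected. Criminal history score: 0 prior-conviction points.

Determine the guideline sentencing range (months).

Base offense level for wire fraud: 23.
R1 applies: 23 + 4 = 27.
R2 applies (level before this adjustment is 27 ≥ 10, so +5): 27 + 5 = 32.
R3 applies: 32 + 1 = 33.
R4 applies: 33 − 1 = 32.
Level 32 exceeds the maximum of 29; capped at 29.
Final offense level: 29.
Criminal history: 0 prior points → Category I (0-2).
Level 29 falls in the 20-29 band.
Grid: Level 20-29 × Category I = 31-35 months.

31-35 months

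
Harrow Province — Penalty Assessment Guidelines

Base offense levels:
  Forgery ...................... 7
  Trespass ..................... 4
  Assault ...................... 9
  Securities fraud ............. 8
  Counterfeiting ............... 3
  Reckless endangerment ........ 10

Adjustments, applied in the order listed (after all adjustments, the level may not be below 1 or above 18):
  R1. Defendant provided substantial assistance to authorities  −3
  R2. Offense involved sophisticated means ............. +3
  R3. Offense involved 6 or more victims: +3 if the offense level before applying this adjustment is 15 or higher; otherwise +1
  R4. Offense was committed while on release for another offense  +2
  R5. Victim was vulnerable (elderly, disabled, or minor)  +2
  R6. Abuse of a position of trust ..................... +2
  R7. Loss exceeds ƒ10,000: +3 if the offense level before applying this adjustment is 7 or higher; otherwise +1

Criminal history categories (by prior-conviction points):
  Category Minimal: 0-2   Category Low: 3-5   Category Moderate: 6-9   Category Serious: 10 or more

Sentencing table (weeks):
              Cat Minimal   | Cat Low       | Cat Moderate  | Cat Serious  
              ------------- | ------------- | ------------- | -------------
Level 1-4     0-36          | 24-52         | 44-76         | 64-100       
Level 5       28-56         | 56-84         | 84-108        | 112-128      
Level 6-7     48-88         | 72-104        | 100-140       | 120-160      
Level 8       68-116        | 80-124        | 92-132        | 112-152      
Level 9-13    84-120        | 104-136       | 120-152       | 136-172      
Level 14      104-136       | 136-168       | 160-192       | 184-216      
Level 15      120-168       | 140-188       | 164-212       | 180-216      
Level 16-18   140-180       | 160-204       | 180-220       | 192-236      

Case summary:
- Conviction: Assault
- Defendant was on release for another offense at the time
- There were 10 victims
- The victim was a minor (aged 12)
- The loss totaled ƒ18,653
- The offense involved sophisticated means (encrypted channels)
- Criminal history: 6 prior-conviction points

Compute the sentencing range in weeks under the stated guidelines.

180-220 weeks

Base offense level for assault: 9.
R1 does not apply.
R2 applies: 9 + 3 = 12.
R3 applies (level before this adjustment is 12 < 15, so +1): 12 + 1 = 13.
R4 applies: 13 + 2 = 15.
R5 applies: 15 + 2 = 17.
R6 does not apply.
R7 applies (level before this adjustment is 17 ≥ 7, so +3): 17 + 3 = 20.
Level 20 exceeds the maximum of 18; capped at 18.
Final offense level: 18.
Criminal history: 6 prior points → Category Moderate (6-9).
Level 18 falls in the 16-18 band.
Grid: Level 16-18 × Category Moderate = 180-220 weeks.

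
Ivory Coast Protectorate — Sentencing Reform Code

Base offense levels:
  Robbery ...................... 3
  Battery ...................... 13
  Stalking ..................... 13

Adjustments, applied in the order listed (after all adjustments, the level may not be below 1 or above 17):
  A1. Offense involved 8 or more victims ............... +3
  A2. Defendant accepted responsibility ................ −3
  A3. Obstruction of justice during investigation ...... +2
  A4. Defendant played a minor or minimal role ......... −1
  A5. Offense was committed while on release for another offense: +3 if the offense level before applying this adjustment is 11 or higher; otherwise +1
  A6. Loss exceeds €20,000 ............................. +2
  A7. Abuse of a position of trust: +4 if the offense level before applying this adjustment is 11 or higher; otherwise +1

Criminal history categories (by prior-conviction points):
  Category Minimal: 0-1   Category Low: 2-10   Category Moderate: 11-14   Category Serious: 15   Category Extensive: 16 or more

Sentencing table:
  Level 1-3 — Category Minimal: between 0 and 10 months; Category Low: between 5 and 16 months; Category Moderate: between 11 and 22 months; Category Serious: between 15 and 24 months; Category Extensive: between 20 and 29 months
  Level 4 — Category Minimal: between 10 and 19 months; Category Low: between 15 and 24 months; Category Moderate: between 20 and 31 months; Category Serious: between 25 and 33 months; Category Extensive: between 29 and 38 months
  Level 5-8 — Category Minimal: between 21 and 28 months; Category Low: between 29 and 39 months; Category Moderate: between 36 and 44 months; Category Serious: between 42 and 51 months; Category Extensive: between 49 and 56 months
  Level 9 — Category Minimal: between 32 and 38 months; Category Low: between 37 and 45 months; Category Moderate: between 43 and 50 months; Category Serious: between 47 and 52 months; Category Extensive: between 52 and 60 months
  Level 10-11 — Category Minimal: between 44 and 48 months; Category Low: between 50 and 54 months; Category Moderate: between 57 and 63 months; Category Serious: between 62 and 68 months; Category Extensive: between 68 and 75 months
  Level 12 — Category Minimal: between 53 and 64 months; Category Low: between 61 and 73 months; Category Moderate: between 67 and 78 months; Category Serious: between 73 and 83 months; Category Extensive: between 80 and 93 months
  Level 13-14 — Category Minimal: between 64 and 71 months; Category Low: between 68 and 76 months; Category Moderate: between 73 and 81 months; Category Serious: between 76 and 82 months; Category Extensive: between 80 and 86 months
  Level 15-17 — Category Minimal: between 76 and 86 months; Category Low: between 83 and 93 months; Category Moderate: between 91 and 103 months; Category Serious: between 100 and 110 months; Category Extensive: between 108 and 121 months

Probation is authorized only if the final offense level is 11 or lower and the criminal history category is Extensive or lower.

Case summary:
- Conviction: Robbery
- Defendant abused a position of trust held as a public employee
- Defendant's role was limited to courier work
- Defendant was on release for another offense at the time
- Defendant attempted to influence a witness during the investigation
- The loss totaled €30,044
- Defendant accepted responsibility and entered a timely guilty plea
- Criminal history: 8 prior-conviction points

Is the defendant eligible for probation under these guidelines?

Yes

Base offense level for robbery: 3.
A2 applies: 3 − 3 = 0.
A3 applies: 0 + 2 = 2.
A4 applies: 2 − 1 = 1.
A5 applies (level before this adjustment is 1 < 11, so +1): 1 + 1 = 2.
A6 applies: 2 + 2 = 4.
A7 applies (level before this adjustment is 4 < 11, so +1): 4 + 1 = 5.
Final offense level: 5.
Criminal history: 8 prior points → Category Low (2-10).
Level 5 falls in the 5-8 band.
Grid: Level 5-8 × Category Low = 29-39 months.
Probation check: level 5 ≤ 11 and category Low ≤ Extensive → eligible.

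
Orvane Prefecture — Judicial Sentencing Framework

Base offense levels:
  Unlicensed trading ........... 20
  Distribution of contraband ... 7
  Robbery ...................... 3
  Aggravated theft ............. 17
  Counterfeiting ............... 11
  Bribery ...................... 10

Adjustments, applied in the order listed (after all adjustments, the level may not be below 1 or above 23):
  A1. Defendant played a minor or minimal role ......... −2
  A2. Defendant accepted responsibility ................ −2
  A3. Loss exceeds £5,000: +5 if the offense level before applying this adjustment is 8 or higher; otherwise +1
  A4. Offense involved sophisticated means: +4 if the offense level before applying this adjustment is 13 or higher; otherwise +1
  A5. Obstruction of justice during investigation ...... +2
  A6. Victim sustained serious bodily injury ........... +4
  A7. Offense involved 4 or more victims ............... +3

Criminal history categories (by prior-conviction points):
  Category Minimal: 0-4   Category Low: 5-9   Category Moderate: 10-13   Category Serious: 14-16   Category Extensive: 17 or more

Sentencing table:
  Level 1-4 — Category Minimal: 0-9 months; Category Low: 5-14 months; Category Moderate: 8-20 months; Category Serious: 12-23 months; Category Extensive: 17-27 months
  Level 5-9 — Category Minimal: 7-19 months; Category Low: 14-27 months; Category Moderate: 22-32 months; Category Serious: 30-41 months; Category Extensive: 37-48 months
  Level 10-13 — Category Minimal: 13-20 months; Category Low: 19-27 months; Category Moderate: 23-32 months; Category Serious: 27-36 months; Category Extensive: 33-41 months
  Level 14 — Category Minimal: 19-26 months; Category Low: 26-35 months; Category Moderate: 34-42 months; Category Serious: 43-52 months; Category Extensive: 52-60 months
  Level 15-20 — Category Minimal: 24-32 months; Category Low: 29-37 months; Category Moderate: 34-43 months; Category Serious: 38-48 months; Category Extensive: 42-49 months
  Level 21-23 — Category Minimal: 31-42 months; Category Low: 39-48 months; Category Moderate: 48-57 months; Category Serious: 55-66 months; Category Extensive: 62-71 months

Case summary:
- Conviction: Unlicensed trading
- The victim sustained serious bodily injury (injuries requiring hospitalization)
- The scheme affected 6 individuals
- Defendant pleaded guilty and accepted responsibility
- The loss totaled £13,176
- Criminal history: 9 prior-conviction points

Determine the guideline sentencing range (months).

Base offense level for unlicensed trading: 20.
A2 applies: 20 − 2 = 18.
A3 applies (level before this adjustment is 18 ≥ 8, so +5): 18 + 5 = 23.
A5 does not apply.
A6 applies: 23 + 4 = 27.
A7 applies: 27 + 3 = 30.
Level 30 exceeds the maximum of 23; capped at 23.
Final offense level: 23.
Criminal history: 9 prior points → Category Low (5-9).
Level 23 falls in the 21-23 band.
Grid: Level 21-23 × Category Low = 39-48 months.

39-48 months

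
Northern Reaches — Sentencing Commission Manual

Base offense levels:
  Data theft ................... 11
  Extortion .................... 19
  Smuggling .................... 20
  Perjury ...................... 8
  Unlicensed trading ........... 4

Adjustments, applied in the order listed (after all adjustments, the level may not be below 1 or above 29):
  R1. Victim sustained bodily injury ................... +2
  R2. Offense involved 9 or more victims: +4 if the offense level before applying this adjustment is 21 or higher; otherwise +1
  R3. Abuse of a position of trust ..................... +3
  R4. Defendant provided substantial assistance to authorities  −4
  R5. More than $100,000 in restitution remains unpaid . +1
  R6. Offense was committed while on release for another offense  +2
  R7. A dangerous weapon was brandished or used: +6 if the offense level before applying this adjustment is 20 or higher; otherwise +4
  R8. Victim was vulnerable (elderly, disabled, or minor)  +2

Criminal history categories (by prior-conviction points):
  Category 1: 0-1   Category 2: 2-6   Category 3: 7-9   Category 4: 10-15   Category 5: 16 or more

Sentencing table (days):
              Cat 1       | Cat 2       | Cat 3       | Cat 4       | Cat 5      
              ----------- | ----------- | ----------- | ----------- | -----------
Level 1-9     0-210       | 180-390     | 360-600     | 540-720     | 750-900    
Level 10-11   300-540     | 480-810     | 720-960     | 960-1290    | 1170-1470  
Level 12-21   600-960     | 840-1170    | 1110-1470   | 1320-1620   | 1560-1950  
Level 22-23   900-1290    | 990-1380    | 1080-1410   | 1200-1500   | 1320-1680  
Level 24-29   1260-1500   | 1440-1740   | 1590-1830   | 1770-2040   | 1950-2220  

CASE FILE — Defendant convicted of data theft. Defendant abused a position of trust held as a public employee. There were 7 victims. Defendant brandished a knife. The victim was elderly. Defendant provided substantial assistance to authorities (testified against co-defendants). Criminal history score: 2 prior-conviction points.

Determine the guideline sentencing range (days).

840-1170 days

Base offense level for data theft: 11.
R1 does not apply.
R2 does not apply.
R3 applies: 11 + 3 = 14.
R4 applies: 14 − 4 = 10.
R5 does not apply.
R6 does not apply.
R7 applies (level before this adjustment is 10 < 20, so +4): 10 + 4 = 14.
R8 applies: 14 + 2 = 16.
Final offense level: 16.
Criminal history: 2 prior points → Category 2 (2-6).
Level 16 falls in the 12-21 band.
Grid: Level 12-21 × Category 2 = 840-1170 days.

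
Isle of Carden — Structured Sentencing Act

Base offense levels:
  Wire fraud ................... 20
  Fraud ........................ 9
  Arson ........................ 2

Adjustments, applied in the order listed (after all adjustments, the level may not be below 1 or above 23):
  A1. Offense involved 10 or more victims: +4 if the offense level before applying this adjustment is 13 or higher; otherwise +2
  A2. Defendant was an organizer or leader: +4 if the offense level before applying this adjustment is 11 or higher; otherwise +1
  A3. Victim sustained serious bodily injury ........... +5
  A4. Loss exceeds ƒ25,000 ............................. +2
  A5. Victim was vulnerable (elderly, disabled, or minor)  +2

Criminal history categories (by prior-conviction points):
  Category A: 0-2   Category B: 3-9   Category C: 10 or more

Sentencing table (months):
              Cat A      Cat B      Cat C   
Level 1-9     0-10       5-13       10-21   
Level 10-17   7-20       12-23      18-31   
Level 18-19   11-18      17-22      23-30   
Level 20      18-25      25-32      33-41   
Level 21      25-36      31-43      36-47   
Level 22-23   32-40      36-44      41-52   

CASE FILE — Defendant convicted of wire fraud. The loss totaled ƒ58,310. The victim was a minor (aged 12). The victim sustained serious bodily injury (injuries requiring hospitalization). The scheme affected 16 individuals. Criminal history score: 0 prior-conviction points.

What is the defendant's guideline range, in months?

Base offense level for wire fraud: 20.
A1 applies (level before this adjustment is 20 ≥ 13, so +4): 20 + 4 = 24.
A2 does not apply.
A3 applies: 24 + 5 = 29.
A4 applies: 29 + 2 = 31.
A5 applies: 31 + 2 = 33.
Level 33 exceeds the maximum of 23; capped at 23.
Final offense level: 23.
Criminal history: 0 prior points → Category A (0-2).
Level 23 falls in the 22-23 band.
Grid: Level 22-23 × Category A = 32-40 months.

32-40 months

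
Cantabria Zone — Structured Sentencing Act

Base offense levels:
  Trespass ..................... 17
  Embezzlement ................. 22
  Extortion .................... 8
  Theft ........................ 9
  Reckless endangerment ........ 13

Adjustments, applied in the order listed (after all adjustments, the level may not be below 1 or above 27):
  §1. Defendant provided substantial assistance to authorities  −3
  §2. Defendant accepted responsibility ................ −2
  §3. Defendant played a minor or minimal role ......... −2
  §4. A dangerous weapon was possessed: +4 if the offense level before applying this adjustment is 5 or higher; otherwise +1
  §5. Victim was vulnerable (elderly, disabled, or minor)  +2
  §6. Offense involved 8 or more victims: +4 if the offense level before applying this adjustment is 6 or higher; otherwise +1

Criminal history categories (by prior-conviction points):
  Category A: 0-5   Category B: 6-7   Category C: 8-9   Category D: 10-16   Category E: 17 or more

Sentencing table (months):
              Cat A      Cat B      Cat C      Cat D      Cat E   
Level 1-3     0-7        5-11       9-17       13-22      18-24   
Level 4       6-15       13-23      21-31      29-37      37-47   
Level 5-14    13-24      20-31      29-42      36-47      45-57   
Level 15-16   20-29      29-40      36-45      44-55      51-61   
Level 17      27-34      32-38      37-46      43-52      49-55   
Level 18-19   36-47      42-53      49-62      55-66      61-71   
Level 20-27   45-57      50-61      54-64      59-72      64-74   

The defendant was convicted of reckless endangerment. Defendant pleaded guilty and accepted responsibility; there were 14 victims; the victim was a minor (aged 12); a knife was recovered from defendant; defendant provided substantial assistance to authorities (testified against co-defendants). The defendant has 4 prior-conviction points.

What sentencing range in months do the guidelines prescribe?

36-47 months

Base offense level for reckless endangerment: 13.
§1 applies: 13 − 3 = 10.
§2 applies: 10 − 2 = 8.
§3 does not apply.
§4 applies (level before this adjustment is 8 ≥ 5, so +4): 8 + 4 = 12.
§5 applies: 12 + 2 = 14.
§6 applies (level before this adjustment is 14 ≥ 6, so +4): 14 + 4 = 18.
Final offense level: 18.
Criminal history: 4 prior points → Category A (0-5).
Level 18 falls in the 18-19 band.
Grid: Level 18-19 × Category A = 36-47 months.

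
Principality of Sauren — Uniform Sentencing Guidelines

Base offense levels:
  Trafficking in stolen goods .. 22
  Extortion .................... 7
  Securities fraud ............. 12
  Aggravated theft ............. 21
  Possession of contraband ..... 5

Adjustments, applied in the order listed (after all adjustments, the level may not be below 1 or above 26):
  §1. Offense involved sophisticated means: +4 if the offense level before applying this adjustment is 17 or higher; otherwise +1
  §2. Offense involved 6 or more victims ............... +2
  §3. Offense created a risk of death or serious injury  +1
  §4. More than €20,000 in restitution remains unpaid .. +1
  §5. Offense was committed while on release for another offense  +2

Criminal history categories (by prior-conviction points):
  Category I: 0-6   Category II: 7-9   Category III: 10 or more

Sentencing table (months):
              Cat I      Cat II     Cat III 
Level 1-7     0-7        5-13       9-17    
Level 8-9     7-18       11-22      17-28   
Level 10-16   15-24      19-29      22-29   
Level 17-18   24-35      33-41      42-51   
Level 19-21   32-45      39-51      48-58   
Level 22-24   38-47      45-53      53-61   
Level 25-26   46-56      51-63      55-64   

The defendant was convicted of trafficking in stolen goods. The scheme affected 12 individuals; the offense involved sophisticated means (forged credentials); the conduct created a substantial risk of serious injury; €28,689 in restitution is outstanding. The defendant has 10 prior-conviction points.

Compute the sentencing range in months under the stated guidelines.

Base offense level for trafficking in stolen goods: 22.
§1 applies (level before this adjustment is 22 ≥ 17, so +4): 22 + 4 = 26.
§2 applies: 26 + 2 = 28.
§3 applies: 28 + 1 = 29.
§4 applies: 29 + 1 = 30.
Level 30 exceeds the maximum of 26; capped at 26.
Final offense level: 26.
Criminal history: 10 prior points → Category III (10+).
Level 26 falls in the 25-26 band.
Grid: Level 25-26 × Category III = 55-64 months.

55-64 months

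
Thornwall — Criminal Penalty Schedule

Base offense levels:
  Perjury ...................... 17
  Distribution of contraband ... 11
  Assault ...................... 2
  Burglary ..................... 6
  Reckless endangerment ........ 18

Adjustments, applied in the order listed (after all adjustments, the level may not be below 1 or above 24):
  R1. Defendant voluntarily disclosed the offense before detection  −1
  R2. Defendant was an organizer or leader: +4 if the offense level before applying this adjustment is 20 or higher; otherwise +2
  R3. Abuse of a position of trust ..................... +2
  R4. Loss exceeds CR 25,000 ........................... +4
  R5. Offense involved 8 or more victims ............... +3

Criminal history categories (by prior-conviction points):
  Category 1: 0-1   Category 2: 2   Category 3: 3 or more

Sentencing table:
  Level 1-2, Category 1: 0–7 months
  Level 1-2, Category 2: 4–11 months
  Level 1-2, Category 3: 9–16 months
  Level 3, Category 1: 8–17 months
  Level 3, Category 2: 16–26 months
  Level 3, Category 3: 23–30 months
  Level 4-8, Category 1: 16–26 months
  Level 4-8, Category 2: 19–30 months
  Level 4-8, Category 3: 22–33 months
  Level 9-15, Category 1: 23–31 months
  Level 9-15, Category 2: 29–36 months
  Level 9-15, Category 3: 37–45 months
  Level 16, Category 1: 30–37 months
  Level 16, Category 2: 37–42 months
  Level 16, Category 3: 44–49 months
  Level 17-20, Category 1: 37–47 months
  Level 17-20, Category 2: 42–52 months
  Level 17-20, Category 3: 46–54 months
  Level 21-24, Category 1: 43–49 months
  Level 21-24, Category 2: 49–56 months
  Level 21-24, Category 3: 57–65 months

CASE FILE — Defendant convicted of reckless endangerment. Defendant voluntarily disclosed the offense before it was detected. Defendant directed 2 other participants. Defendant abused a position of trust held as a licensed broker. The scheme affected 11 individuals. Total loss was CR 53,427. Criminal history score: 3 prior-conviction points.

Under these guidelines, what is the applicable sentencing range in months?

Base offense level for reckless endangerment: 18.
R1 applies: 18 − 1 = 17.
R2 applies (level before this adjustment is 17 < 20, so +2): 17 + 2 = 19.
R3 applies: 19 + 2 = 21.
R4 applies: 21 + 4 = 25.
R5 applies: 25 + 3 = 28.
Level 28 exceeds the maximum of 24; capped at 24.
Final offense level: 24.
Criminal history: 3 prior points → Category 3 (3+).
Level 24 falls in the 21-24 band.
Grid: Level 21-24 × Category 3 = 57-65 months.

57-65 months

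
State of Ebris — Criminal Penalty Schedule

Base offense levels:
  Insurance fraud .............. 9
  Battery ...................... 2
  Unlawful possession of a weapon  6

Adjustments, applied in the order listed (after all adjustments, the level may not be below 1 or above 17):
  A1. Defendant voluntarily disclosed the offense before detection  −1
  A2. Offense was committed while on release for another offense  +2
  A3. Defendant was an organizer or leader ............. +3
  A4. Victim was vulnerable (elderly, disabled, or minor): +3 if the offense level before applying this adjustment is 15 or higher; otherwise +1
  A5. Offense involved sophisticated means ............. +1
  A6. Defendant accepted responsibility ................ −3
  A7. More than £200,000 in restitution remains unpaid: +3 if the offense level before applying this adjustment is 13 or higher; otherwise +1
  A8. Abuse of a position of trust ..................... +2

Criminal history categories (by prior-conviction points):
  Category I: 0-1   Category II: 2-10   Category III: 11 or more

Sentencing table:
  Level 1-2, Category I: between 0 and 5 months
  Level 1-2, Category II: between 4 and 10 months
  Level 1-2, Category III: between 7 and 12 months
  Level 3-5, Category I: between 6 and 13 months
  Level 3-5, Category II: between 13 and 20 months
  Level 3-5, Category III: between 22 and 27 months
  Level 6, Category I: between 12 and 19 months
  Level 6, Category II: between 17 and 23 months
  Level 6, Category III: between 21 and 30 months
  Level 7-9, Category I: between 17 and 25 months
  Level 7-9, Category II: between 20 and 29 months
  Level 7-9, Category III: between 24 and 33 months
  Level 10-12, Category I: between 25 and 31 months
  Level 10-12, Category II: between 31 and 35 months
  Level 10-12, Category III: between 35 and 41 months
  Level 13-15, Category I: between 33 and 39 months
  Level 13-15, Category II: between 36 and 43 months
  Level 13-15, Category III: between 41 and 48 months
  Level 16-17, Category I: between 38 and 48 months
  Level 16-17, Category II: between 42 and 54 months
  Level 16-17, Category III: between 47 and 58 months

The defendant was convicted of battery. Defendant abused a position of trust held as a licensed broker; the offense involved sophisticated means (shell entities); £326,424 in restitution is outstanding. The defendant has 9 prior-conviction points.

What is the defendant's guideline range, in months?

Base offense level for battery: 2.
A1 does not apply.
A5 applies: 2 + 1 = 3.
A7 applies (level before this adjustment is 3 < 13, so +1): 3 + 1 = 4.
A8 applies: 4 + 2 = 6.
Final offense level: 6.
Criminal history: 9 prior points → Category II (2-10).
Level 6 falls in the 6 band.
Grid: Level 6 × Category II = 17-23 months.

17-23 months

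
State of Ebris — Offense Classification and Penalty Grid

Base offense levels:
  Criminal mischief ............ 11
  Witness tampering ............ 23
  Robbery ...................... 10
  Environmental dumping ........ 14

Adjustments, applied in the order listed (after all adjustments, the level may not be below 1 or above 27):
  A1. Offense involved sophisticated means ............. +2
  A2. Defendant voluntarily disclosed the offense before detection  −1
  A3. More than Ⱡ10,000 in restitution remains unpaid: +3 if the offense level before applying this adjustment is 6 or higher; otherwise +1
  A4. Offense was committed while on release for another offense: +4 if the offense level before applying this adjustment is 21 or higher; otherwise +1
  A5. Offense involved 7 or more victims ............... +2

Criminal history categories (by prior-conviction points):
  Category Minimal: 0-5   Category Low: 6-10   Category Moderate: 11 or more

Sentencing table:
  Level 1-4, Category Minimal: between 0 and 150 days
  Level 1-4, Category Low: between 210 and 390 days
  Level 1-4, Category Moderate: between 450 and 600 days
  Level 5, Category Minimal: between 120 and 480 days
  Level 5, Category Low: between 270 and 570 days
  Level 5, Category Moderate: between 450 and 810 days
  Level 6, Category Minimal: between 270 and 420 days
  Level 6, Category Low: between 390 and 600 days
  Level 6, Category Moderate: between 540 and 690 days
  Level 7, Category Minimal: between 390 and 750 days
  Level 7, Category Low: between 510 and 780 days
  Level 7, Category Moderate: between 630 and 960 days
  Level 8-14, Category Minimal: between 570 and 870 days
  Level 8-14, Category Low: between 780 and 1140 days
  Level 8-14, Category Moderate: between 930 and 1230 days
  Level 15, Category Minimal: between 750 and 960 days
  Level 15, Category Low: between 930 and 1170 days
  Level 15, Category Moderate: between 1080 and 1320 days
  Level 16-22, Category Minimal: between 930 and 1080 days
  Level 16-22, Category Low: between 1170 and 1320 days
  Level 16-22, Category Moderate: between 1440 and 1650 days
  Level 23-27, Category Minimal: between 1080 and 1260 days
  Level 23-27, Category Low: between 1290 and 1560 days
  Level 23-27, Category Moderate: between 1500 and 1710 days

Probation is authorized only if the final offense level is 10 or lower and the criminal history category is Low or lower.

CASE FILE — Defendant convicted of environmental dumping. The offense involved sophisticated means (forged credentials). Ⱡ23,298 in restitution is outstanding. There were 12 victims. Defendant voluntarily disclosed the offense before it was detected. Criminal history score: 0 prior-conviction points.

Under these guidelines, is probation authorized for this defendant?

Base offense level for environmental dumping: 14.
A1 applies: 14 + 2 = 16.
A2 applies: 16 − 1 = 15.
A3 applies (level before this adjustment is 15 ≥ 6, so +3): 15 + 3 = 18.
A4 does not apply.
A5 applies: 18 + 2 = 20.
Final offense level: 20.
Criminal history: 0 prior points → Category Minimal (0-5).
Level 20 falls in the 16-22 band.
Grid: Level 16-22 × Category Minimal = 930-1080 days.
Probation check: level 20 > 10 and category Minimal ≤ Low → not eligible.

No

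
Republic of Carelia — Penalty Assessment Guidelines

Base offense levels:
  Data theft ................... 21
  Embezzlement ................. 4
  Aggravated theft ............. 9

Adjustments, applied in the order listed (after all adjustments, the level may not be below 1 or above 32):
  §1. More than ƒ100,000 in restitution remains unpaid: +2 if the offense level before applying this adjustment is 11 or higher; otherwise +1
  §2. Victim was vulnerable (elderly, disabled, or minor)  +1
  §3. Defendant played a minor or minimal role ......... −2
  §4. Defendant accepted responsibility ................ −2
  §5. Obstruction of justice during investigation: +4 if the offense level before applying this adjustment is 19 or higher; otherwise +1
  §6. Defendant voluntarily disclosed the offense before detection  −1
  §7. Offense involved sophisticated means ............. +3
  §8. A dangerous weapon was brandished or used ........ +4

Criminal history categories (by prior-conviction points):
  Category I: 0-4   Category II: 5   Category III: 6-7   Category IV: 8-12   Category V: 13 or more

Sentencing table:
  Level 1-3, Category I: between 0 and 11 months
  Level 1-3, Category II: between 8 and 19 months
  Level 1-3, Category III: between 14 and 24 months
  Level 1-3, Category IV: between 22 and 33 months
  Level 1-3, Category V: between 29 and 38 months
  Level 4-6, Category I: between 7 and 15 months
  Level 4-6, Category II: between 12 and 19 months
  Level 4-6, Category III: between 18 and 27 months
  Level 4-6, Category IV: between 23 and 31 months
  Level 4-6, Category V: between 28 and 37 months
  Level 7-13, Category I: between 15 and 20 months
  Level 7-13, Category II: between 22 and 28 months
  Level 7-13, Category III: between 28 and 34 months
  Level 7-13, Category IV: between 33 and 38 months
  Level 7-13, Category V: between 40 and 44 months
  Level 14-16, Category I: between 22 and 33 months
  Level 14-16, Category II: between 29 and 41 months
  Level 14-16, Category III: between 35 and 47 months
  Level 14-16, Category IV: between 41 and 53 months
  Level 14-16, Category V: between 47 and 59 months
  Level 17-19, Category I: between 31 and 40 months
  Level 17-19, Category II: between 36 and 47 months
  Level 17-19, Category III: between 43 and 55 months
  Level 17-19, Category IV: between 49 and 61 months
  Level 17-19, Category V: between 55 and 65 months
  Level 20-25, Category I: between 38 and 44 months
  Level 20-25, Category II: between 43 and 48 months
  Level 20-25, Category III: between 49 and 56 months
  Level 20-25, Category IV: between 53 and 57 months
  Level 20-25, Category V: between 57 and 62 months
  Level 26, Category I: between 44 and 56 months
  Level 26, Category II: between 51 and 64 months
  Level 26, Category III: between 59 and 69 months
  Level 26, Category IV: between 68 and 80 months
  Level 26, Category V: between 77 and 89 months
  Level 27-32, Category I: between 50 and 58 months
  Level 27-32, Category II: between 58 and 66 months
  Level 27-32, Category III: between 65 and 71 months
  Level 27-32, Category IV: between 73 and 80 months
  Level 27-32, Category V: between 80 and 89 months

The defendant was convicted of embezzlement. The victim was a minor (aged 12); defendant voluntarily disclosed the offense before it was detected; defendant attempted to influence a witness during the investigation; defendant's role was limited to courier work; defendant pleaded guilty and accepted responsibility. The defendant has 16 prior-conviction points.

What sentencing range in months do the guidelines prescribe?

Base offense level for embezzlement: 4.
§2 applies: 4 + 1 = 5.
§3 applies: 5 − 2 = 3.
§4 applies: 3 − 2 = 1.
§5 applies (level before this adjustment is 1 < 19, so +1): 1 + 1 = 2.
§6 applies: 2 − 1 = 1.
§8 does not apply.
Final offense level: 1.
Criminal history: 16 prior points → Category V (13+).
Level 1 falls in the 1-3 band.
Grid: Level 1-3 × Category V = 29-38 months.

29-38 months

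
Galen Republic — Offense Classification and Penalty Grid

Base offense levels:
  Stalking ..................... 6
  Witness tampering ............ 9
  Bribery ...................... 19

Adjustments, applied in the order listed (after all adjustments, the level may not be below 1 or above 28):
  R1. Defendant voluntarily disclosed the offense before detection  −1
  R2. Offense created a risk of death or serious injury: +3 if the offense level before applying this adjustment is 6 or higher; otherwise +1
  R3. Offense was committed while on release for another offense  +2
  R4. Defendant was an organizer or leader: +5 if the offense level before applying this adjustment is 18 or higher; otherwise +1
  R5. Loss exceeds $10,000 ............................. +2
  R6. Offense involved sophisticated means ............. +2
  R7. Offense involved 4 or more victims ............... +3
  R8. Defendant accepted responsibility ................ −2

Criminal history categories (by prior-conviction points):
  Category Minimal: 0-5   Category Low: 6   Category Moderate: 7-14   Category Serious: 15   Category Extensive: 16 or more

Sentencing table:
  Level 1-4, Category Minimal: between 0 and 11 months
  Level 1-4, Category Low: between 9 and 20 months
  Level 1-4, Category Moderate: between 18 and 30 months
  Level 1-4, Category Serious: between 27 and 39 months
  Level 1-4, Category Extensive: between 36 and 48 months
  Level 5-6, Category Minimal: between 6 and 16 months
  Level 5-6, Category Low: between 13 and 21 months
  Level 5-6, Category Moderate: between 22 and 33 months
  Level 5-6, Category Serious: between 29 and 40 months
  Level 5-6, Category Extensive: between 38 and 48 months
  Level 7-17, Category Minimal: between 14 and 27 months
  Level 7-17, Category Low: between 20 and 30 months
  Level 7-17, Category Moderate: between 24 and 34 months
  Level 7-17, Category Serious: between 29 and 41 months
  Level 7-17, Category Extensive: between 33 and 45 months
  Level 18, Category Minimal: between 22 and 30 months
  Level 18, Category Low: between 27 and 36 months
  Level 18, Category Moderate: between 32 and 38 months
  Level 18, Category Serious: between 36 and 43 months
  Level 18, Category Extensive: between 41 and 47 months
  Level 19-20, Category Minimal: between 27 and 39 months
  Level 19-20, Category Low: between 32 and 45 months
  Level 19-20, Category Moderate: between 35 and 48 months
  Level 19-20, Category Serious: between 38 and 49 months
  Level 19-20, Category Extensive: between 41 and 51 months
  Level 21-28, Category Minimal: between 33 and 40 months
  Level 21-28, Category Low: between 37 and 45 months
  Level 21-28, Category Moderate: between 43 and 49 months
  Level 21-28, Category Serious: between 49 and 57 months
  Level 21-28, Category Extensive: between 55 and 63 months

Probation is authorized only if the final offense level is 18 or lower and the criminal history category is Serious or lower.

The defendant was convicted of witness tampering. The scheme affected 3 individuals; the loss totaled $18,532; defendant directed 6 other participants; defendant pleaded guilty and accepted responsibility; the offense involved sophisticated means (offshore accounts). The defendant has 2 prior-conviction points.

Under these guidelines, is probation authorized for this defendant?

Yes

Base offense level for witness tampering: 9.
R1 does not apply.
R2 does not apply.
R3 does not apply.
R4 applies (level before this adjustment is 9 < 18, so +1): 9 + 1 = 10.
R5 applies: 10 + 2 = 12.
R6 applies: 12 + 2 = 14.
R8 applies: 14 − 2 = 12.
Final offense level: 12.
Criminal history: 2 prior points → Category Minimal (0-5).
Level 12 falls in the 7-17 band.
Grid: Level 7-17 × Category Minimal = 14-27 months.
Probation check: level 12 ≤ 18 and category Minimal ≤ Serious → eligible.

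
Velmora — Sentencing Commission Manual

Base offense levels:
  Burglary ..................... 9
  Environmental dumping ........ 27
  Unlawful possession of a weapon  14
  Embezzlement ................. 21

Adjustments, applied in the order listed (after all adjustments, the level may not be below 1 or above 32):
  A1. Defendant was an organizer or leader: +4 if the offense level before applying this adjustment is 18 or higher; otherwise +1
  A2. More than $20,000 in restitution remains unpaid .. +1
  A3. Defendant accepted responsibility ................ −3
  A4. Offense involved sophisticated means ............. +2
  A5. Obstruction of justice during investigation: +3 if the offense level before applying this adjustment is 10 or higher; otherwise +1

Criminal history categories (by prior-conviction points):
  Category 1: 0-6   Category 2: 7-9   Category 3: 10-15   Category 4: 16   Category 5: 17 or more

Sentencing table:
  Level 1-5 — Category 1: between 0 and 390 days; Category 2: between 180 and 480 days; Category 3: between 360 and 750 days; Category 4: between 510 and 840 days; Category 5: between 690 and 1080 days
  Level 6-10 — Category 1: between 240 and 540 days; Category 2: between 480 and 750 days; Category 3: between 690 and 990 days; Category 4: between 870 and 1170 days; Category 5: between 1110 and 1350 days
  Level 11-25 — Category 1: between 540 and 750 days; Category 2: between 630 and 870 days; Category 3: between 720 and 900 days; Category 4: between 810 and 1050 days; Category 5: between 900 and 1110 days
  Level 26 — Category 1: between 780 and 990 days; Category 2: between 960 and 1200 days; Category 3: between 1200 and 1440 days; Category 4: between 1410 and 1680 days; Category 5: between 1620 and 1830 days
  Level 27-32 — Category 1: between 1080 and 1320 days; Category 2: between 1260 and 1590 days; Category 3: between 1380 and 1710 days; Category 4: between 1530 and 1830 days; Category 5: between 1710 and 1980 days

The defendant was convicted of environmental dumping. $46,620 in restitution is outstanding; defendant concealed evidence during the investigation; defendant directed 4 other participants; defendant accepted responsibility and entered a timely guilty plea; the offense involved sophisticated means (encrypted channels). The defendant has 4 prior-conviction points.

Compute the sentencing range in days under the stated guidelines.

Base offense level for environmental dumping: 27.
A1 applies (level before this adjustment is 27 ≥ 18, so +4): 27 + 4 = 31.
A2 applies: 31 + 1 = 32.
A3 applies: 32 − 3 = 29.
A4 applies: 29 + 2 = 31.
A5 applies (level before this adjustment is 31 ≥ 10, so +3): 31 + 3 = 34.
Level 34 exceeds the maximum of 32; capped at 32.
Final offense level: 32.
Criminal history: 4 prior points → Category 1 (0-6).
Level 32 falls in the 27-32 band.
Grid: Level 27-32 × Category 1 = 1080-1320 days.

1080-1320 days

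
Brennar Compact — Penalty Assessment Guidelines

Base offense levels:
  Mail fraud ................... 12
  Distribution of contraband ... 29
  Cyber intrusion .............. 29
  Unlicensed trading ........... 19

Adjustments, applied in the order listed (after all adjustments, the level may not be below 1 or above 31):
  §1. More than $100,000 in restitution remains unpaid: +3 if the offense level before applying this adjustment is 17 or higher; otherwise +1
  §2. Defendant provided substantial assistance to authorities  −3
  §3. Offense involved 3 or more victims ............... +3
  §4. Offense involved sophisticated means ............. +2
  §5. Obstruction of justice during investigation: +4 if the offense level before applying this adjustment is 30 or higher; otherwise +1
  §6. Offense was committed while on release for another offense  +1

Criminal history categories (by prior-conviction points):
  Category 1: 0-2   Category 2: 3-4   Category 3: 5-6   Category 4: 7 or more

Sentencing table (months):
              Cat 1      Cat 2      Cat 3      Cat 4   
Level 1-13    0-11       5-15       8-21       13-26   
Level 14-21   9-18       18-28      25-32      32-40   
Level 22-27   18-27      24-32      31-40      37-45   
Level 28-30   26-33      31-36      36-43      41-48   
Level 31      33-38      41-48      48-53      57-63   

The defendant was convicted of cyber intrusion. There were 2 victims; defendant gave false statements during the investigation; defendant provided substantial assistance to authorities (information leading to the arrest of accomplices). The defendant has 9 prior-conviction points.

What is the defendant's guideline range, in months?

37-45 months

Base offense level for cyber intrusion: 29.
§1 does not apply.
§2 applies: 29 − 3 = 26.
§3 does not apply.
§5 applies (level before this adjustment is 26 < 30, so +1): 26 + 1 = 27.
Final offense level: 27.
Criminal history: 9 prior points → Category 4 (7+).
Level 27 falls in the 22-27 band.
Grid: Level 22-27 × Category 4 = 37-45 months.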